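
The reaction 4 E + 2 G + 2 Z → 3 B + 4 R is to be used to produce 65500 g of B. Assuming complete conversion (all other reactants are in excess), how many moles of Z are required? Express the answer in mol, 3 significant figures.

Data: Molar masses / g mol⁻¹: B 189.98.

230 mol

n(B) = 65500 / 189.98 = 344.8 mol
n(Z) = (2/3) × 344.8 = 229.9 mol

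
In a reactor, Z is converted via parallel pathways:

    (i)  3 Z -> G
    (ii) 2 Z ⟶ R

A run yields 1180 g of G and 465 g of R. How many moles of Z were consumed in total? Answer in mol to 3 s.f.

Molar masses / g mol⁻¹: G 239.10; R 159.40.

20.6 mol

n(G) = 1180 / 239.10 = 4.935 mol
n(R) = 465 / 159.40 = 2.917 mol
n(Z) via (i) = (3/1)×4.935 = 14.81 mol
n(Z) via (ii) = (2/1)×2.917 = 5.834 mol
total n(Z) = 14.81 + 5.834 = 20.64 mol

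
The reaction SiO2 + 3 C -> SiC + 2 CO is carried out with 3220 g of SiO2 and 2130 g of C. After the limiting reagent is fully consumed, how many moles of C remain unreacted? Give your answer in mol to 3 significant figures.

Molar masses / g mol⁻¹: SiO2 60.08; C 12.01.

n(SiO2) = 3220 / 60.08 = 53.60 mol
n(C) = 2130 / 12.01 = 177.4 mol
n/ν → SiO2: 53.60, C: 59.13; SiO2 is limiting.
C consumed = (3/1) × 53.60 = 160.8 mol
C remaining = 177.4 − 160.8 = 16.60 mol

16.6 mol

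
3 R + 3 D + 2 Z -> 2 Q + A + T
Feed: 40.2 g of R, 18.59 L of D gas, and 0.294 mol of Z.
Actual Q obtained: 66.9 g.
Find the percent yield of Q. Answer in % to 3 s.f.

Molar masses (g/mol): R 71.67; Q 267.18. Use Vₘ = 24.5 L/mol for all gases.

85.2 %

n(R) = 40.20 / 71.67 = 0.5609 mol
n(D) = 18.59 / 24.5 = 0.7588 mol
n(Z) = 0.2940 mol
n/ν for R = 0.5609/3 = 0.1870
n/ν for D = 0.7588/3 = 0.2529
n/ν for Z = 0.2940/2 = 0.1470
Smallest n/ν is Z → limiting reagent.
theoretical n(Q) = (2/2) × 0.2940 = 0.2940 mol → 78.55 g
% yield = 66.9 / 78.55 × 100 = 85.17 %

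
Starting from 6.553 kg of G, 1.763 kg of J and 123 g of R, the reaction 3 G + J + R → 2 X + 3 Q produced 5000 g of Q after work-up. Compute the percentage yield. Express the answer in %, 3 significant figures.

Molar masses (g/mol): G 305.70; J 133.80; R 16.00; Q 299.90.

n(G) = 6.553×1000 / 305.70 = 21.44 mol
n(J) = 1.763×1000 / 133.80 = 13.18 mol
n(R) = 123.0 / 16.00 = 7.688 mol
n/ν → G: 7.147, J: 13.18, R: 7.688; G is limiting.
theoretical n(Q) = (3/3) × 21.44 = 21.44 mol → 6430 g
% yield = 5000 / 6430 × 100 = 77.76 %

77.8 %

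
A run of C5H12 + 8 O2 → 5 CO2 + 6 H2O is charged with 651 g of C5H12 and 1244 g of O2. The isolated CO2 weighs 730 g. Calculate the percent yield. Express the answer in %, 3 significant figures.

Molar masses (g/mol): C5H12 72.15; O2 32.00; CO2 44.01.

68.3 %

n(C5H12) = 651.0 / 72.15 = 9.023 mol
n(O2) = 1244 / 32.00 = 38.88 mol
n/ν for C5H12 = 9.023/1 = 9.023
n/ν for O2 = 38.88/8 = 4.860
Smallest n/ν is O2 → limiting reagent.
theoretical n(CO2) = (5/8) × 38.88 = 24.30 mol → 1069 g
% yield = 730 / 1069 × 100 = 68.29 %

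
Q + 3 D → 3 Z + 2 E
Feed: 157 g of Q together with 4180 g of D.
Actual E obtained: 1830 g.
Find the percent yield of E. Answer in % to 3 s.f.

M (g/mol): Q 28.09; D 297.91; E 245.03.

79.8 %

n(Q) = 157.0 / 28.09 = 5.589 mol
n(D) = 4180 / 297.91 = 14.03 mol
n/ν for Q = 5.589/1 = 5.589
n/ν for D = 14.03/3 = 4.677
Smallest n/ν is D → limiting reagent.
theoretical n(E) = (2/3) × 14.03 = 9.353 mol → 2292 g
% yield = 1830 / 2292 × 100 = 79.84 %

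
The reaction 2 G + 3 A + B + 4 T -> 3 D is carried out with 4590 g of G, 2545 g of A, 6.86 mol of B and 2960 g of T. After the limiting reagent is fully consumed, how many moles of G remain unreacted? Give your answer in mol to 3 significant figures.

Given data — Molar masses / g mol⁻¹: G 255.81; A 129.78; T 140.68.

n(G) = 4590 / 255.81 = 17.94 mol
n(A) = 2545 / 129.78 = 19.61 mol
n(B) = 6.860 mol
n(T) = 2960 / 140.68 = 21.04 mol
n/ν for G = 17.94/2 = 8.970
n/ν for A = 19.61/3 = 6.537
n/ν for B = 6.860/1 = 6.860
n/ν for T = 21.04/4 = 5.260
Smallest n/ν is T → limiting reagent.
G consumed = (2/4) × 21.04 = 10.52 mol
G remaining = 17.94 − 10.52 = 7.420 mol

7.42 mol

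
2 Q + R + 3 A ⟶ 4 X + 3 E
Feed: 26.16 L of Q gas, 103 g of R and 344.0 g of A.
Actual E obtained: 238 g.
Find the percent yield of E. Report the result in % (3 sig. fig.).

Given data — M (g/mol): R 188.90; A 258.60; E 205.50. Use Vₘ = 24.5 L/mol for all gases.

n(Q) = 26.16 / 24.5 = 1.068 mol
n(R) = 103.0 / 188.90 = 0.5453 mol
n(A) = 344.0 / 258.60 = 1.330 mol
n/ν for Q = 1.068/2 = 0.5340
n/ν for R = 0.5453/1 = 0.5453
n/ν for A = 1.330/3 = 0.4433
Smallest n/ν is A → limiting reagent.
theoretical n(E) = (3/3) × 1.330 = 1.330 mol → 273.3 g
% yield = 238 / 273.3 × 100 = 87.08 %

87.1 %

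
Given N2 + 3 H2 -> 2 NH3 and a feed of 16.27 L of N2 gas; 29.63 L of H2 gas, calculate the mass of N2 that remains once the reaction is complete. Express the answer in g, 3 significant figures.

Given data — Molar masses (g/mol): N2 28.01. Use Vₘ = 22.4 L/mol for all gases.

n(N2) = 16.27 / 22.4 = 0.7263 mol
n(H2) = 29.63 / 22.4 = 1.323 mol
n/ν for N2 = 0.7263/1 = 0.7263
n/ν for H2 = 1.323/3 = 0.4410
Smallest n/ν is H2 → limiting reagent.
N2 consumed = (1/3) × 1.323 = 0.4410 mol
N2 remaining = 0.7263 − 0.4410 = 0.2853 mol
mass = 0.2853 × 28.01 = 7.991 g

7.99 g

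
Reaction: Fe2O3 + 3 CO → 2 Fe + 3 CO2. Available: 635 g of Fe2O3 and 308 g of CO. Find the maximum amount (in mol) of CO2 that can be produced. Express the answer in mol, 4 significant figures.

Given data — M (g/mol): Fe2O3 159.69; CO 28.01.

11.00 mol

n(Fe2O3) = 635.0 / 159.69 = 3.976 mol
n(CO) = 308.0 / 28.01 = 11.00 mol
n/ν → Fe2O3: 3.976, CO: 3.667; CO is limiting.
n(CO2) = (3/3) × 11.00 = 11.00 mol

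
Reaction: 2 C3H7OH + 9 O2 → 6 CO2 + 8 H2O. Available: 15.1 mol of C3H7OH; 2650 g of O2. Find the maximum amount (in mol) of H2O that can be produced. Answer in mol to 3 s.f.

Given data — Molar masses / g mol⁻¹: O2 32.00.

n(C3H7OH) = 15.10 mol
n(O2) = 2650 / 32.00 = 82.81 mol
n/ν for C3H7OH = 15.10/2 = 7.550
n/ν for O2 = 82.81/9 = 9.201
Smallest n/ν is C3H7OH → limiting reagent.
n(H2O) = (8/2) × 15.10 = 60.40 mol

60.4 mol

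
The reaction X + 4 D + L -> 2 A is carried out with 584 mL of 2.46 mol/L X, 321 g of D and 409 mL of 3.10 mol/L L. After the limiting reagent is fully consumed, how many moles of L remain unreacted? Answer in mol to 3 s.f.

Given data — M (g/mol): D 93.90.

0.413 mol

n(X) = 2.46 × 584.0/1000 = 1.437 mol
n(D) = 321.0 / 93.90 = 3.419 mol
n(L) = 3.10 × 409.0/1000 = 1.268 mol
n/ν for X = 1.437/1 = 1.437
n/ν for D = 3.419/4 = 0.8548
n/ν for L = 1.268/1 = 1.268
Smallest n/ν is D → limiting reagent.
L consumed = (1/4) × 3.419 = 0.8548 mol
L remaining = 1.268 − 0.8548 = 0.4132 mol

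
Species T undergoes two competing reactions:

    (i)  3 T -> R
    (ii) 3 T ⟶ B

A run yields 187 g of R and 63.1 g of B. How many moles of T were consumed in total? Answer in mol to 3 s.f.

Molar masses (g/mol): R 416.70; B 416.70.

1.80 mol

n(R) = 187 / 416.70 = 0.4488 mol
n(B) = 63.1 / 416.70 = 0.1514 mol
n(T) via (i) = (3/1)×0.4488 = 1.346 mol
n(T) via (ii) = (3/1)×0.1514 = 0.4542 mol
total n(T) = 1.346 + 0.4542 = 1.800 mol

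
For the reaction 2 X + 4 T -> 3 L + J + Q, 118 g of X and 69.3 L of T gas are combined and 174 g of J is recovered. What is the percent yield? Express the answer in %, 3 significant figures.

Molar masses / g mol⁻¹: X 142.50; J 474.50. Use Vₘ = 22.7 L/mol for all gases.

88.6 %

n(X) = 118.0 / 142.50 = 0.8281 mol
n(T) = 69.30 / 22.7 = 3.053 mol
n/ν for X = 0.8281/2 = 0.4141
n/ν for T = 3.053/4 = 0.7633
Smallest n/ν is X → limiting reagent.
theoretical n(J) = (1/2) × 0.8281 = 0.4141 mol → 196.5 g
% yield = 174 / 196.5 × 100 = 88.55 %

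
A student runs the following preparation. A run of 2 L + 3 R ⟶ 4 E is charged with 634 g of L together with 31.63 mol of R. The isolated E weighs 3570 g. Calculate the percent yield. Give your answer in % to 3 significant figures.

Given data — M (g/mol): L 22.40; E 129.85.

n(L) = 634.0 / 22.40 = 28.30 mol
n(R) = 31.63 mol
n/ν → L: 14.15, R: 10.54; R is limiting.
theoretical n(E) = (4/3) × 31.63 = 42.17 mol → 5476 g
% yield = 3570 / 5476 × 100 = 65.19 %

65.2 %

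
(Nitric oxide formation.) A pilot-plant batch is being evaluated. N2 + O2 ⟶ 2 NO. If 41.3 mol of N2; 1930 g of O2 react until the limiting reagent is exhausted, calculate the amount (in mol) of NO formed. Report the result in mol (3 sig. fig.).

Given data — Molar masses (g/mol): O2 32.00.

82.6 mol

n(N2) = 41.30 mol
n(O2) = 1930 / 32.00 = 60.31 mol
n/ν for N2 = 41.30/1 = 41.30
n/ν for O2 = 60.31/1 = 60.31
Smallest n/ν is N2 → limiting reagent.
n(NO) = (2/1) × 41.30 = 82.60 mol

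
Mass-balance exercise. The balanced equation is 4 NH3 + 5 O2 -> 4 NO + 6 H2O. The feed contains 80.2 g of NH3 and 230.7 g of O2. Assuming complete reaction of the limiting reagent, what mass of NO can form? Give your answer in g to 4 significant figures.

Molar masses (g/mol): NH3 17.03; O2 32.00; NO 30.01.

141.3 g

n(NH3) = 80.20 / 17.03 = 4.709 mol
n(O2) = 230.7 / 32.00 = 7.209 mol
n/ν for NH3 = 4.709/4 = 1.177
n/ν for O2 = 7.209/5 = 1.442
Smallest n/ν is NH3 → limiting reagent.
n(NO) = (4/4) × 4.709 = 4.709 mol
mass = 4.709 × 30.01 = 141.3 g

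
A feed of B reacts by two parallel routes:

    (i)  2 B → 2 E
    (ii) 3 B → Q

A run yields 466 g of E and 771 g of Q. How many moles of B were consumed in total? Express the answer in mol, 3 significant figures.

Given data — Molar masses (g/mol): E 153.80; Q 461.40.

n(E) = 466 / 153.80 = 3.030 mol
n(Q) = 771 / 461.40 = 1.671 mol
n(B) via (i) = (2/2)×3.030 = 3.030 mol
n(B) via (ii) = (3/1)×1.671 = 5.013 mol
total n(B) = 3.030 + 5.013 = 8.043 mol

8.04 mol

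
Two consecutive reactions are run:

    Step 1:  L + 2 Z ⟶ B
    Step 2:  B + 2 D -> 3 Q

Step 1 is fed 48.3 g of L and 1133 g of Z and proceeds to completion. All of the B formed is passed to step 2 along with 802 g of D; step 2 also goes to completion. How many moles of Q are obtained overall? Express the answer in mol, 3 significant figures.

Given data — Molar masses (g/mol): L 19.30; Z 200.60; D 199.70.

6.02 mol

Step 1:
n(L) = 48.30 / 19.30 = 2.503 mol
n(Z) = 1133 / 200.60 = 5.648 mol
n/ν for L = 2.503/1 = 2.503
n/ν for Z = 5.648/2 = 2.824
Smallest n/ν is L → limiting reagent.
n(B) produced = (1/1) × 2.503 = 2.503 mol
Step 2:
n(B) available = 2.503 mol
n(D) = 802.0 / 199.70 = 4.016 mol
n/ν for B = 2.503/1 = 2.503
n/ν for D = 4.016/2 = 2.008
Smallest n/ν is D → limiting reagent.
n(Q) = (3/2) × 4.016 = 6.024 mol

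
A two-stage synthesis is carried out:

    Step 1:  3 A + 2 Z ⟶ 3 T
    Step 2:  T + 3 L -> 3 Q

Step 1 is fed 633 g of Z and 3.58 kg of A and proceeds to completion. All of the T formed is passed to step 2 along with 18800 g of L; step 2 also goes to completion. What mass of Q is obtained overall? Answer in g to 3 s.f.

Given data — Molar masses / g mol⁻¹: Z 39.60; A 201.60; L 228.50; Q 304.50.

Step 1:
n(Z) = 633.0 / 39.60 = 15.98 mol
n(A) = 3.580×1000 / 201.60 = 17.76 mol
n/ν for Z = 15.98/2 = 7.990
n/ν for A = 17.76/3 = 5.920
Smallest n/ν is A → limiting reagent.
n(T) produced = (3/3) × 17.76 = 17.76 mol
Step 2:
n(T) available = 17.76 mol
n(L) = 18800 / 228.50 = 82.28 mol
n/ν for T = 17.76/1 = 17.76
n/ν for L = 82.28/3 = 27.43
Smallest n/ν is T → limiting reagent.
n(Q) = (3/1) × 17.76 = 53.28 mol
mass = 53.28 × 304.50 = 16220 g

16200 g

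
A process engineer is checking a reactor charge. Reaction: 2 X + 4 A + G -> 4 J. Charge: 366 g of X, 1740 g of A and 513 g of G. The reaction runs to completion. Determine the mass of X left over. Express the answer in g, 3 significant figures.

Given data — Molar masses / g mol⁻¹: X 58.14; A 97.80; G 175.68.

26.5 g

n(X) = 366.0 / 58.14 = 6.295 mol
n(A) = 1740 / 97.80 = 17.79 mol
n(G) = 513.0 / 175.68 = 2.920 mol
n/ν for X = 6.295/2 = 3.148
n/ν for A = 17.79/4 = 4.448
n/ν for G = 2.920/1 = 2.920
Smallest n/ν is G → limiting reagent.
X consumed = (2/1) × 2.920 = 5.840 mol
X remaining = 6.295 − 5.840 = 0.4550 mol
mass = 0.4550 × 58.14 = 26.45 g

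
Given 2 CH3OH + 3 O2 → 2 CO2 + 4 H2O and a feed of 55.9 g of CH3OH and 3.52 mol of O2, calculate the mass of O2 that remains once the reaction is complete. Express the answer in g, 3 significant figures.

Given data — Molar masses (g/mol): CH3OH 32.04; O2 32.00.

n(CH3OH) = 55.90 / 32.04 = 1.745 mol
n(O2) = 3.520 mol
n/ν for CH3OH = 1.745/2 = 0.8725
n/ν for O2 = 3.520/3 = 1.173
Smallest n/ν is CH3OH → limiting reagent.
O2 consumed = (3/2) × 1.745 = 2.618 mol
O2 remaining = 3.520 − 2.618 = 0.9020 mol
mass = 0.9020 × 32.00 = 28.86 g

28.9 g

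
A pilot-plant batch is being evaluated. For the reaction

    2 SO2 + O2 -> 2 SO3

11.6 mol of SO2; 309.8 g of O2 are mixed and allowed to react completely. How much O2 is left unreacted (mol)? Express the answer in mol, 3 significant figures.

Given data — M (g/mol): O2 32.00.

3.88 mol

n(SO2) = 11.60 mol
n(O2) = 309.8 / 32.00 = 9.681 mol
n/ν for SO2 = 11.60/2 = 5.800
n/ν for O2 = 9.681/1 = 9.681
Smallest n/ν is SO2 → limiting reagent.
O2 consumed = (1/2) × 11.60 = 5.800 mol
O2 remaining = 9.681 − 5.800 = 3.881 mol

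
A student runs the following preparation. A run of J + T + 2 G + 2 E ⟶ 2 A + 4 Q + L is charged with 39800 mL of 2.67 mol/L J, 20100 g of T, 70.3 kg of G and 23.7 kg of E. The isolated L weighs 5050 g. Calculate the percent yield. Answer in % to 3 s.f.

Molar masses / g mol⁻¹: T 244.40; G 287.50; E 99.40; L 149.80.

n(J) = 2.67 × 39800/1000 = 106.3 mol
n(T) = 20100 / 244.40 = 82.24 mol
n(G) = 70.30×1000 / 287.50 = 244.5 mol
n(E) = 23.70×1000 / 99.40 = 238.4 mol
n/ν → J: 106.3, T: 82.24, G: 122.3, E: 119.2; T is limiting.
theoretical n(L) = (1/1) × 82.24 = 82.24 mol → 12320 g
% yield = 5050 / 12320 × 100 = 40.99 %

41.0 %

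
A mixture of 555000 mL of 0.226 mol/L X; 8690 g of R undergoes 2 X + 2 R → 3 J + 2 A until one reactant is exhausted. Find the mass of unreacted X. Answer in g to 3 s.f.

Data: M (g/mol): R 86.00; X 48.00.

1170 g

n(X) = 0.226 × 555000/1000 = 125.4 mol
n(R) = 8690 / 86.00 = 101.0 mol
n/ν → X: 62.70, R: 50.50; R is limiting.
X consumed = (2/2) × 101.0 = 101.0 mol
X remaining = 125.4 − 101.0 = 24.40 mol
mass = 24.40 × 48.00 = 1171 g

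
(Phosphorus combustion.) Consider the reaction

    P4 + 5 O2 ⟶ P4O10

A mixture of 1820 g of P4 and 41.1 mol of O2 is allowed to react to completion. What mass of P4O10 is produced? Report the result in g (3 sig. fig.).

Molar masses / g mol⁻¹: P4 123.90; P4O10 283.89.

n(P4) = 1820 / 123.90 = 14.69 mol
n(O2) = 41.10 mol
n/ν for P4 = 14.69/1 = 14.69
n/ν for O2 = 41.10/5 = 8.220
Smallest n/ν is O2 → limiting reagent.
n(P4O10) = (1/5) × 41.10 = 8.220 mol
mass = 8.220 × 283.89 = 2334 g

2330 g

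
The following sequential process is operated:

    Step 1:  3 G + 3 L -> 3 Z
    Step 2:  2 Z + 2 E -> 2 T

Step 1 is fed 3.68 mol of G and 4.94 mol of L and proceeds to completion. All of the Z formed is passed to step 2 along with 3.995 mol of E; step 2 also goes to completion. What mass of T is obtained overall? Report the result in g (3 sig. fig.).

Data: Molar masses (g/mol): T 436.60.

Step 1:
n(G) = 3.680 mol
n(L) = 4.940 mol
n/ν for G = 3.680/3 = 1.227
n/ν for L = 4.940/3 = 1.647
Smallest n/ν is G → limiting reagent.
n(Z) produced = (3/3) × 3.680 = 3.680 mol
Step 2:
n(Z) available = 3.680 mol
n(E) = 3.995 mol
n/ν for Z = 3.680/2 = 1.840
n/ν for E = 3.995/2 = 1.998
Smallest n/ν is Z → limiting reagent.
n(T) = (2/2) × 3.680 = 3.680 mol
mass = 3.680 × 436.60 = 1607 g

1610 g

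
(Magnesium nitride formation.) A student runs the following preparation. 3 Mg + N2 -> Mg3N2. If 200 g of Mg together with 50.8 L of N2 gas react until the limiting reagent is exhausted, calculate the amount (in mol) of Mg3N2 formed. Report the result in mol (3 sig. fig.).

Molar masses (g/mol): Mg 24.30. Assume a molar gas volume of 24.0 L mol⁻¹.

n(Mg) = 200.0 / 24.30 = 8.230 mol
n(N2) = 50.80 / 24.0 = 2.117 mol
n/ν for Mg = 8.230/3 = 2.743
n/ν for N2 = 2.117/1 = 2.117
Smallest n/ν is N2 → limiting reagent.
n(Mg3N2) = (1/1) × 2.117 = 2.117 mol

2.12 mol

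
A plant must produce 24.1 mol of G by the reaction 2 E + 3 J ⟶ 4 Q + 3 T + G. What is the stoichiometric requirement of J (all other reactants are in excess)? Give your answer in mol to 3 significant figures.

n(G) = 24.10 mol
n(J) = (3/1) × 24.10 = 72.30 mol

72.3 mol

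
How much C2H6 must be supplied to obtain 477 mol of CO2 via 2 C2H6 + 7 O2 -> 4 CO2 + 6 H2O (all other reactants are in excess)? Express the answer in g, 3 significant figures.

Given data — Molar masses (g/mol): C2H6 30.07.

n(CO2) = 477.0 mol
n(C2H6) = (2/4) × 477.0 = 238.5 mol
mass = 238.5 × 30.07 = 7172 g

7170 g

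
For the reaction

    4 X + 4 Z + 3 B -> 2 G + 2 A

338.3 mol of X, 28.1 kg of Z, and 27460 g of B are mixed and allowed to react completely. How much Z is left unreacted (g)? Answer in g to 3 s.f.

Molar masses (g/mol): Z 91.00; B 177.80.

9360 g

n(X) = 338.3 mol
n(Z) = 28.10×1000 / 91.00 = 308.8 mol
n(B) = 27460 / 177.80 = 154.4 mol
n/ν for X = 338.3/4 = 84.58
n/ν for Z = 308.8/4 = 77.20
n/ν for B = 154.4/3 = 51.47
Smallest n/ν is B → limiting reagent.
Z consumed = (4/3) × 154.4 = 205.9 mol
Z remaining = 308.8 − 205.9 = 102.9 mol
mass = 102.9 × 91.00 = 9364 g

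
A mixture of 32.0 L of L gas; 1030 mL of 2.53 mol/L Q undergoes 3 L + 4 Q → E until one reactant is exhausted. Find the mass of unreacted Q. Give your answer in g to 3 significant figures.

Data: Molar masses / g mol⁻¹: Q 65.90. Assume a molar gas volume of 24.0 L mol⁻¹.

54.6 g

n(L) = 32.00 / 24.0 = 1.333 mol
n(Q) = 2.53 × 1030/1000 = 2.606 mol
n/ν for L = 1.333/3 = 0.4443
n/ν for Q = 2.606/4 = 0.6515
Smallest n/ν is L → limiting reagent.
Q consumed = (4/3) × 1.333 = 1.777 mol
Q remaining = 2.606 − 1.777 = 0.8290 mol
mass = 0.8290 × 65.90 = 54.63 g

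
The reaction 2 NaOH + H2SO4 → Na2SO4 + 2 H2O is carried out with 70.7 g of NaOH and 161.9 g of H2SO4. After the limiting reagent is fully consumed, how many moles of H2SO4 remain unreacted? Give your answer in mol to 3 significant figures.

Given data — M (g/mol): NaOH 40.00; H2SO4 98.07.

0.767 mol

n(NaOH) = 70.70 / 40.00 = 1.768 mol
n(H2SO4) = 161.9 / 98.07 = 1.651 mol
n/ν for NaOH = 1.768/2 = 0.8840
n/ν for H2SO4 = 1.651/1 = 1.651
Smallest n/ν is NaOH → limiting reagent.
H2SO4 consumed = (1/2) × 1.768 = 0.8840 mol
H2SO4 remaining = 1.651 − 0.8840 = 0.7670 mol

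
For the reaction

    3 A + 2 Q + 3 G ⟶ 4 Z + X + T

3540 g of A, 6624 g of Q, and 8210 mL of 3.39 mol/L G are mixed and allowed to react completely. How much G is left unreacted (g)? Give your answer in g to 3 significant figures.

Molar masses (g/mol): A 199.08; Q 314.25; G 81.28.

n(A) = 3540 / 199.08 = 17.78 mol
n(Q) = 6624 / 314.25 = 21.08 mol
n(G) = 3.39 × 8210/1000 = 27.83 mol
n/ν for A = 17.78/3 = 5.927
n/ν for Q = 21.08/2 = 10.54
n/ν for G = 27.83/3 = 9.277
Smallest n/ν is A → limiting reagent.
G consumed = (3/3) × 17.78 = 17.78 mol
G remaining = 27.83 − 17.78 = 10.05 mol
mass = 10.05 × 81.28 = 816.9 g

817 g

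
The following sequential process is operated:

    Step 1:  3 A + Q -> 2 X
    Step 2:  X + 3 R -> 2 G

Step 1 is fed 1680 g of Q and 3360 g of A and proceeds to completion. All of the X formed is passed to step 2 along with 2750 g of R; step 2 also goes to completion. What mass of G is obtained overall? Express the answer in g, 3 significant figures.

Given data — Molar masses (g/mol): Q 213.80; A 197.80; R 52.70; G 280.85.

6360 g

Step 1:
n(Q) = 1680 / 213.80 = 7.858 mol
n(A) = 3360 / 197.80 = 16.99 mol
n/ν for Q = 7.858/1 = 7.858
n/ν for A = 16.99/3 = 5.663
Smallest n/ν is A → limiting reagent.
n(X) produced = (2/3) × 16.99 = 11.33 mol
Step 2:
n(X) available = 11.33 mol
n(R) = 2750 / 52.70 = 52.18 mol
n/ν for X = 11.33/1 = 11.33
n/ν for R = 52.18/3 = 17.39
Smallest n/ν is X → limiting reagent.
n(G) = (2/1) × 11.33 = 22.66 mol
mass = 22.66 × 280.85 = 6364 g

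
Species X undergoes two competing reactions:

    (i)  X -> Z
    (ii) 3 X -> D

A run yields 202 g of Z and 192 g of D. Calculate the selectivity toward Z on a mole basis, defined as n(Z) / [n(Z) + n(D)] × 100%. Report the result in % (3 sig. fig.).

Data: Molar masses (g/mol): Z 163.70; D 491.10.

n(Z) = 202 / 163.70 = 1.234 mol
n(D) = 192 / 491.10 = 0.3910 mol
selectivity = 1.234/(1.234+0.3910) × 100 = 75.94 %

75.9 %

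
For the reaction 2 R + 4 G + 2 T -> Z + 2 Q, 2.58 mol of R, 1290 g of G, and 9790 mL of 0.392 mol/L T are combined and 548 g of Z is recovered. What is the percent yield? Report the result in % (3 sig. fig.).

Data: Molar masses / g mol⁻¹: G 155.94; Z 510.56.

83.2 %

n(R) = 2.580 mol
n(G) = 1290 / 155.94 = 8.272 mol
n(T) = 0.392 × 9790/1000 = 3.838 mol
n/ν for R = 2.580/2 = 1.290
n/ν for G = 8.272/4 = 2.068
n/ν for T = 3.838/2 = 1.919
Smallest n/ν is R → limiting reagent.
theoretical n(Z) = (1/2) × 2.580 = 1.290 mol → 658.6 g
% yield = 548 / 658.6 × 100 = 83.21 %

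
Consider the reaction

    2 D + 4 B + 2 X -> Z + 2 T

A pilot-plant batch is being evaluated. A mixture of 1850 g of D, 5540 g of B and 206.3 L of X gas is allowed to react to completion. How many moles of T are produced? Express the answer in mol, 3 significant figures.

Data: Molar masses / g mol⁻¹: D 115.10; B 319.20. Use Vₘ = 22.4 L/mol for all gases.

n(D) = 1850 / 115.10 = 16.07 mol
n(B) = 5540 / 319.20 = 17.36 mol
n(X) = 206.3 / 22.4 = 9.210 mol
n/ν → D: 8.035, B: 4.340, X: 4.605; B is limiting.
n(T) = (2/4) × 17.36 = 8.680 mol

8.68 mol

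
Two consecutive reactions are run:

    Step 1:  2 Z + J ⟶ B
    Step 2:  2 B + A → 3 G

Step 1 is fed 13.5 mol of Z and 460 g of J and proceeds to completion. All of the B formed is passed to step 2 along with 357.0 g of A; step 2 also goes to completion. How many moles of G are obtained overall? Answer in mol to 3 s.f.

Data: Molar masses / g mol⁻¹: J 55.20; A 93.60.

Step 1:
n(Z) = 13.50 mol
n(J) = 460.0 / 55.20 = 8.333 mol
n/ν → Z: 6.750, J: 8.333; Z is limiting.
n(B) produced = (1/2) × 13.50 = 6.750 mol
Step 2:
n(B) available = 6.750 mol
n(A) = 357.0 / 93.60 = 3.814 mol
n/ν → B: 3.375, A: 3.814; B is limiting.
n(G) = (3/2) × 6.750 = 10.13 mol

10.1 mol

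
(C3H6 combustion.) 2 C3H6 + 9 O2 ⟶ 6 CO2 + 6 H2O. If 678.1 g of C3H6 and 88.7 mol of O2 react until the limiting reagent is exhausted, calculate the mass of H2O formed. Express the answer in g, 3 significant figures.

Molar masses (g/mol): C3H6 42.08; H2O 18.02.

n(C3H6) = 678.1 / 42.08 = 16.11 mol
n(O2) = 88.70 mol
n/ν for C3H6 = 16.11/2 = 8.055
n/ν for O2 = 88.70/9 = 9.856
Smallest n/ν is C3H6 → limiting reagent.
n(H2O) = (6/2) × 16.11 = 48.33 mol
mass = 48.33 × 18.02 = 870.9 g

871 g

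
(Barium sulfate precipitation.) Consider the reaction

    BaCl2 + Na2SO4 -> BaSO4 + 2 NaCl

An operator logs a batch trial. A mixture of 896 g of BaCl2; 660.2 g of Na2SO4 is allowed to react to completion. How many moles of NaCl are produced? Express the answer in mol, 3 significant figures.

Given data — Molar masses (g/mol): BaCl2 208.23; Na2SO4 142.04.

8.61 mol

n(BaCl2) = 896.0 / 208.23 = 4.303 mol
n(Na2SO4) = 660.2 / 142.04 = 4.648 mol
n/ν → BaCl2: 4.303, Na2SO4: 4.648; BaCl2 is limiting.
n(NaCl) = (2/1) × 4.303 = 8.606 mol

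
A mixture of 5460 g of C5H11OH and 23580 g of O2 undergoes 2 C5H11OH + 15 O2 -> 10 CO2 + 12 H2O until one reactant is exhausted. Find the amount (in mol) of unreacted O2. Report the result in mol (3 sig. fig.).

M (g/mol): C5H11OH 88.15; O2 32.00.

272 mol

n(C5H11OH) = 5460 / 88.15 = 61.94 mol
n(O2) = 23580 / 32.00 = 736.9 mol
n/ν → C5H11OH: 30.97, O2: 49.13; C5H11OH is limiting.
O2 consumed = (15/2) × 61.94 = 464.6 mol
O2 remaining = 736.9 − 464.6 = 272.3 mol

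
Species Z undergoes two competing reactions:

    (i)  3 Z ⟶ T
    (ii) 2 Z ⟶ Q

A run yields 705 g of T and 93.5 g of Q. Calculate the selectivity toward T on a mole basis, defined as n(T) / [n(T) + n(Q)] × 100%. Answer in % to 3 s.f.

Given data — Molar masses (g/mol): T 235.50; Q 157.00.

n(T) = 705 / 235.50 = 2.994 mol
n(Q) = 93.5 / 157.00 = 0.5955 mol
selectivity = 2.994/(2.994+0.5955) × 100 = 83.41 %

83.4 %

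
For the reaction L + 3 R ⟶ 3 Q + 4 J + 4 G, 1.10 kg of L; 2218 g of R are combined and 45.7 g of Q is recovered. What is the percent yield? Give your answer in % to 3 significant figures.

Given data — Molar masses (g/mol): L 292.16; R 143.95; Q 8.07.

n(L) = 1.100×1000 / 292.16 = 3.765 mol
n(R) = 2218 / 143.95 = 15.41 mol
n/ν for L = 3.765/1 = 3.765
n/ν for R = 15.41/3 = 5.137
Smallest n/ν is L → limiting reagent.
theoretical n(Q) = (3/1) × 3.765 = 11.30 mol → 91.19 g
% yield = 45.7 / 91.19 × 100 = 50.12 %

50.1 %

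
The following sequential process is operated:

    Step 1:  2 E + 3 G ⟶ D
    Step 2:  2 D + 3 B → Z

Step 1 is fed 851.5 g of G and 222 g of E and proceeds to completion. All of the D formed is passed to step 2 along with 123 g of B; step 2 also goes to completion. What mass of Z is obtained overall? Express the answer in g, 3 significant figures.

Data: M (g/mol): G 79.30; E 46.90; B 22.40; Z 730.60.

865 g

Step 1:
n(G) = 851.5 / 79.30 = 10.74 mol
n(E) = 222.0 / 46.90 = 4.733 mol
n/ν for G = 10.74/3 = 3.580
n/ν for E = 4.733/2 = 2.367
Smallest n/ν is E → limiting reagent.
n(D) produced = (1/2) × 4.733 = 2.367 mol
Step 2:
n(D) available = 2.367 mol
n(B) = 123.0 / 22.40 = 5.491 mol
n/ν for D = 2.367/2 = 1.184
n/ν for B = 5.491/3 = 1.830
Smallest n/ν is D → limiting reagent.
n(Z) = (1/2) × 2.367 = 1.184 mol
mass = 1.184 × 730.60 = 865.0 g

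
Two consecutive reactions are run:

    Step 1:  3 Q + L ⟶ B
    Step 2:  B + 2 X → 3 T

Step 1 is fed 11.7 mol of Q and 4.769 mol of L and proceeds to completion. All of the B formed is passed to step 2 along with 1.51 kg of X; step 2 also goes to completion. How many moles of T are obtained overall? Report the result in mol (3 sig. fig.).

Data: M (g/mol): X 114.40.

11.7 mol

Step 1:
n(Q) = 11.70 mol
n(L) = 4.769 mol
n/ν for Q = 11.70/3 = 3.900
n/ν for L = 4.769/1 = 4.769
Smallest n/ν is Q → limiting reagent.
n(B) produced = (1/3) × 11.70 = 3.900 mol
Step 2:
n(B) available = 3.900 mol
n(X) = 1.510×1000 / 114.40 = 13.20 mol
n/ν for B = 3.900/1 = 3.900
n/ν for X = 13.20/2 = 6.600
Smallest n/ν is B → limiting reagent.
n(T) = (3/1) × 3.900 = 11.70 mol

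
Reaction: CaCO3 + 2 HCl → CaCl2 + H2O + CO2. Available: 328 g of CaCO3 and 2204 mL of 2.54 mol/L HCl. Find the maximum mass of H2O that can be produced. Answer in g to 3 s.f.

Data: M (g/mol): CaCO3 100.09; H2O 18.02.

50.4 g

n(CaCO3) = 328.0 / 100.09 = 3.277 mol
n(HCl) = 2.54 × 2204/1000 = 5.598 mol
n/ν for CaCO3 = 3.277/1 = 3.277
n/ν for HCl = 5.598/2 = 2.799
Smallest n/ν is HCl → limiting reagent.
n(H2O) = (1/2) × 5.598 = 2.799 mol
mass = 2.799 × 18.02 = 50.44 g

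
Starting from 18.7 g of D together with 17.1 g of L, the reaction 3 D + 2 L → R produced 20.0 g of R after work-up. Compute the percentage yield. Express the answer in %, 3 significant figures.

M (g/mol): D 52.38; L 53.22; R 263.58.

n(D) = 18.70 / 52.38 = 0.3570 mol
n(L) = 17.10 / 53.22 = 0.3213 mol
n/ν → D: 0.1190, L: 0.1607; D is limiting.
theoretical n(R) = (1/3) × 0.3570 = 0.1190 mol → 31.37 g
% yield = 20.0 / 31.37 × 100 = 63.76 %

63.8 %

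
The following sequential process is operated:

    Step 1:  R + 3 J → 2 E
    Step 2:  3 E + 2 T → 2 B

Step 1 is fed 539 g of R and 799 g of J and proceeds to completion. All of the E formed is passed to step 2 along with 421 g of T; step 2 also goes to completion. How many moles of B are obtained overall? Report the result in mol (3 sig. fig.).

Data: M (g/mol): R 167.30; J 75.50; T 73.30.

4.30 mol

Step 1:
n(R) = 539.0 / 167.30 = 3.222 mol
n(J) = 799.0 / 75.50 = 10.58 mol
n/ν for R = 3.222/1 = 3.222
n/ν for J = 10.58/3 = 3.527
Smallest n/ν is R → limiting reagent.
n(E) produced = (2/1) × 3.222 = 6.444 mol
Step 2:
n(E) available = 6.444 mol
n(T) = 421.0 / 73.30 = 5.744 mol
n/ν for E = 6.444/3 = 2.148
n/ν for T = 5.744/2 = 2.872
Smallest n/ν is E → limiting reagent.
n(B) = (2/3) × 6.444 = 4.296 mol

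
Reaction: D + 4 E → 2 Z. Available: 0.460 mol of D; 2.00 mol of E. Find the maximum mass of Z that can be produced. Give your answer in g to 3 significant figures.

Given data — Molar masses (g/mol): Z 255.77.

235 g

n(D) = 0.4600 mol
n(E) = 2.000 mol
n/ν for D = 0.4600/1 = 0.4600
n/ν for E = 2.000/4 = 0.5000
Smallest n/ν is D → limiting reagent.
n(Z) = (2/1) × 0.4600 = 0.9200 mol
mass = 0.9200 × 255.77 = 235.3 g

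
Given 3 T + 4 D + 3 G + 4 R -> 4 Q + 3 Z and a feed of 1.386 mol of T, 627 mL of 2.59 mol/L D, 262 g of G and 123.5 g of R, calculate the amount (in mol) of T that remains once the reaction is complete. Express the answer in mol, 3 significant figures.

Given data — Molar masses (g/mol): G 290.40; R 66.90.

0.484 mol

n(T) = 1.386 mol
n(D) = 2.59 × 627.0/1000 = 1.624 mol
n(G) = 262.0 / 290.40 = 0.9022 mol
n(R) = 123.5 / 66.90 = 1.846 mol
n/ν for T = 1.386/3 = 0.4620
n/ν for D = 1.624/4 = 0.4060
n/ν for G = 0.9022/3 = 0.3007
n/ν for R = 1.846/4 = 0.4615
Smallest n/ν is G → limiting reagent.
T consumed = (3/3) × 0.9022 = 0.9022 mol
T remaining = 1.386 − 0.9022 = 0.4838 mol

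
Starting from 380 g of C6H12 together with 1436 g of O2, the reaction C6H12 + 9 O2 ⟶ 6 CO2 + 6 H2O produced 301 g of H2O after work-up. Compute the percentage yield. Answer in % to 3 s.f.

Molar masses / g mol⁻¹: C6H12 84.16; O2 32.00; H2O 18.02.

61.7 %

n(C6H12) = 380.0 / 84.16 = 4.515 mol
n(O2) = 1436 / 32.00 = 44.88 mol
n/ν → C6H12: 4.515, O2: 4.987; C6H12 is limiting.
theoretical n(H2O) = (6/1) × 4.515 = 27.09 mol → 488.2 g
% yield = 301 / 488.2 × 100 = 61.66 %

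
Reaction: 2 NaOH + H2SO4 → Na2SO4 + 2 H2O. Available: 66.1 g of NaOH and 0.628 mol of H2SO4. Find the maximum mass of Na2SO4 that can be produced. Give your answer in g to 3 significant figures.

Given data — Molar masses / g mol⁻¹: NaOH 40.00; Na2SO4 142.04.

n(NaOH) = 66.10 / 40.00 = 1.653 mol
n(H2SO4) = 0.6280 mol
n/ν for NaOH = 1.653/2 = 0.8265
n/ν for H2SO4 = 0.6280/1 = 0.6280
Smallest n/ν is H2SO4 → limiting reagent.
n(Na2SO4) = (1/1) × 0.6280 = 0.6280 mol
mass = 0.6280 × 142.04 = 89.20 g

89.2 g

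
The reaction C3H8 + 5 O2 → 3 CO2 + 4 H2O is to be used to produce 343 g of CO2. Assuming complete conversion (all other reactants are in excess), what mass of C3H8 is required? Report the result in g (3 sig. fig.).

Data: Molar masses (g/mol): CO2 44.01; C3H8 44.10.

n(CO2) = 343 / 44.01 = 7.794 mol
n(C3H8) = (1/3) × 7.794 = 2.598 mol
mass = 2.598 × 44.10 = 114.6 g

115 g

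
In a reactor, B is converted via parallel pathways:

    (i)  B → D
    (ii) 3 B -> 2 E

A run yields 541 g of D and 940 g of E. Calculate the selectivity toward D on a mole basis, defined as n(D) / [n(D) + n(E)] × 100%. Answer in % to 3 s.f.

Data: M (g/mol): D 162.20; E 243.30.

n(D) = 541 / 162.20 = 3.335 mol
n(E) = 940 / 243.30 = 3.864 mol
selectivity = 3.335/(3.335+3.864) × 100 = 46.33 %

46.3 %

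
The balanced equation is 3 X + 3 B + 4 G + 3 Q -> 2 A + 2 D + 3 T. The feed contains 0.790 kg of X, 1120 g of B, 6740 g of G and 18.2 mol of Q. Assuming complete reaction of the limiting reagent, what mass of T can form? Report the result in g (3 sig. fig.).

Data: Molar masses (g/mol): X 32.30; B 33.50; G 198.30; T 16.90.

n(X) = 0.7900×1000 / 32.30 = 24.46 mol
n(B) = 1120 / 33.50 = 33.43 mol
n(G) = 6740 / 198.30 = 33.99 mol
n(Q) = 18.20 mol
n/ν → X: 8.153, B: 11.14, G: 8.498, Q: 6.067; Q is limiting.
n(T) = (3/3) × 18.20 = 18.20 mol
mass = 18.20 × 16.90 = 307.6 g

308 g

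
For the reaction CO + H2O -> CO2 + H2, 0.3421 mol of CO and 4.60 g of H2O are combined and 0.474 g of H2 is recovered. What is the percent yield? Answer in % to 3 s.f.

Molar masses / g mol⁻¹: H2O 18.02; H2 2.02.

91.9 %

n(CO) = 0.3421 mol
n(H2O) = 4.600 / 18.02 = 0.2553 mol
n/ν for CO = 0.3421/1 = 0.3421
n/ν for H2O = 0.2553/1 = 0.2553
Smallest n/ν is H2O → limiting reagent.
theoretical n(H2) = (1/1) × 0.2553 = 0.2553 mol → 0.5157 g
% yield = 0.474 / 0.5157 × 100 = 91.91 %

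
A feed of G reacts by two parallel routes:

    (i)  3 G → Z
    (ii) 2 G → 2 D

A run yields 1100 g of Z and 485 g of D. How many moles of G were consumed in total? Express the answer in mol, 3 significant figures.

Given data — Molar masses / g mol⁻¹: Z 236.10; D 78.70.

n(Z) = 1100 / 236.10 = 4.659 mol
n(D) = 485 / 78.70 = 6.163 mol
n(G) via (i) = (3/1)×4.659 = 13.98 mol
n(G) via (ii) = (2/2)×6.163 = 6.163 mol
total n(G) = 13.98 + 6.163 = 20.14 mol

20.1 mol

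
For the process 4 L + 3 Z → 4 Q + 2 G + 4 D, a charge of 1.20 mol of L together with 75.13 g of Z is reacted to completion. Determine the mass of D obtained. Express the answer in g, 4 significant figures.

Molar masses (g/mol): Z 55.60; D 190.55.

n(L) = 1.200 mol
n(Z) = 75.13 / 55.60 = 1.351 mol
n/ν for L = 1.200/4 = 0.3000
n/ν for Z = 1.351/3 = 0.4503
Smallest n/ν is L → limiting reagent.
n(D) = (4/4) × 1.200 = 1.200 mol
mass = 1.200 × 190.55 = 228.7 g

228.7 g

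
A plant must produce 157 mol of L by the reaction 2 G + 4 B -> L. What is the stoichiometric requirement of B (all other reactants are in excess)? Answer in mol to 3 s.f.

628 mol

n(L) = 157.0 mol
n(B) = (4/1) × 157.0 = 628.0 mol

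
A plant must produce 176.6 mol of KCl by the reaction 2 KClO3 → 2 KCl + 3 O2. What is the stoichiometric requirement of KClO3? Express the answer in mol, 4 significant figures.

n(KCl) = 176.6 mol
n(KClO3) = (2/2) × 176.6 = 176.6 mol

176.6 mol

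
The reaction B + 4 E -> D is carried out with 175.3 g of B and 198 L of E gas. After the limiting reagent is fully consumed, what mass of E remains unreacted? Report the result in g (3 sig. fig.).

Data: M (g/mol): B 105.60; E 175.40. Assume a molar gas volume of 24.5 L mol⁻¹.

n(B) = 175.3 / 105.60 = 1.660 mol
n(E) = 198.0 / 24.5 = 8.082 mol
n/ν for B = 1.660/1 = 1.660
n/ν for E = 8.082/4 = 2.021
Smallest n/ν is B → limiting reagent.
E consumed = (4/1) × 1.660 = 6.640 mol
E remaining = 8.082 − 6.640 = 1.442 mol
mass = 1.442 × 175.40 = 252.9 g

253 g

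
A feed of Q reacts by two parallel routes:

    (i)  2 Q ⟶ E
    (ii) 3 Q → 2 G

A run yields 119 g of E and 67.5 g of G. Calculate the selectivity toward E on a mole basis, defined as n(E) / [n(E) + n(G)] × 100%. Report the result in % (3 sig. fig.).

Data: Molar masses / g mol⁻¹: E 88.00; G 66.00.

n(E) = 119 / 88.00 = 1.352 mol
n(G) = 67.5 / 66.00 = 1.023 mol
selectivity = 1.352/(1.352+1.023) × 100 = 56.93 %

56.9 %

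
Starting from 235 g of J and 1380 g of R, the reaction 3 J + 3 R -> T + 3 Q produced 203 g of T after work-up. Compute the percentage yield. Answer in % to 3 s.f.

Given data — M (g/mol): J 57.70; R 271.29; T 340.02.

n(J) = 235.0 / 57.70 = 4.073 mol
n(R) = 1380 / 271.29 = 5.087 mol
n/ν for J = 4.073/3 = 1.358
n/ν for R = 5.087/3 = 1.696
Smallest n/ν is J → limiting reagent.
theoretical n(T) = (1/3) × 4.073 = 1.358 mol → 461.7 g
% yield = 203 / 461.7 × 100 = 43.97 %

44.0 %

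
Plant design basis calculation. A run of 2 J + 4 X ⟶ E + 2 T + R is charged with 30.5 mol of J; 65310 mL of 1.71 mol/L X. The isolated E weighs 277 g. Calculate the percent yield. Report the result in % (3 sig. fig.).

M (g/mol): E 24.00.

n(J) = 30.50 mol
n(X) = 1.71 × 65310/1000 = 111.7 mol
n/ν for J = 30.50/2 = 15.25
n/ν for X = 111.7/4 = 27.93
Smallest n/ν is J → limiting reagent.
theoretical n(E) = (1/2) × 30.50 = 15.25 mol → 366.0 g
% yield = 277 / 366.0 × 100 = 75.68 %

75.7 %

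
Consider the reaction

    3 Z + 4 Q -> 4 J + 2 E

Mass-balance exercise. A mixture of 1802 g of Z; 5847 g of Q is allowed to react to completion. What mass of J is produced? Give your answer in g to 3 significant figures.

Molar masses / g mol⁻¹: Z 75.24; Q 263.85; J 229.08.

n(Z) = 1802 / 75.24 = 23.95 mol
n(Q) = 5847 / 263.85 = 22.16 mol
n/ν for Z = 23.95/3 = 7.983
n/ν for Q = 22.16/4 = 5.540
Smallest n/ν is Q → limiting reagent.
n(J) = (4/4) × 22.16 = 22.16 mol
mass = 22.16 × 229.08 = 5076 g

5080 g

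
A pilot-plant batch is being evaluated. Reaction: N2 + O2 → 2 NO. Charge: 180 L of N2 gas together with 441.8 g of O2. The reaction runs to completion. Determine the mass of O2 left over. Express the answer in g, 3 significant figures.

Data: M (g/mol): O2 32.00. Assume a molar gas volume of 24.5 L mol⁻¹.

207 g

n(N2) = 180.0 / 24.5 = 7.347 mol
n(O2) = 441.8 / 32.00 = 13.81 mol
n/ν for N2 = 7.347/1 = 7.347
n/ν for O2 = 13.81/1 = 13.81
Smallest n/ν is N2 → limiting reagent.
O2 consumed = (1/1) × 7.347 = 7.347 mol
O2 remaining = 13.81 − 7.347 = 6.463 mol
mass = 6.463 × 32.00 = 206.8 g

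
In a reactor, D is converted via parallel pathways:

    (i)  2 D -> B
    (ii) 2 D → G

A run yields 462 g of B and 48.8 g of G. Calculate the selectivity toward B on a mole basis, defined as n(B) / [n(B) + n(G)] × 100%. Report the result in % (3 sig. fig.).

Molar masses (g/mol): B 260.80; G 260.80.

n(B) = 462 / 260.80 = 1.771 mol
n(G) = 48.8 / 260.80 = 0.1871 mol
selectivity = 1.771/(1.771+0.1871) × 100 = 90.44 %

90.4 %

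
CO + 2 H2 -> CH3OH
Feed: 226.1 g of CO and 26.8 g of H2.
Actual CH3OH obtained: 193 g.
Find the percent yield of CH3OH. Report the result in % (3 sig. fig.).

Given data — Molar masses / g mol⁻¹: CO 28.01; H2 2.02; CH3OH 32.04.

90.8 %

n(CO) = 226.1 / 28.01 = 8.072 mol
n(H2) = 26.80 / 2.02 = 13.27 mol
n/ν → CO: 8.072, H2: 6.635; H2 is limiting.
theoretical n(CH3OH) = (1/2) × 13.27 = 6.635 mol → 212.6 g
% yield = 193 / 212.6 × 100 = 90.78 %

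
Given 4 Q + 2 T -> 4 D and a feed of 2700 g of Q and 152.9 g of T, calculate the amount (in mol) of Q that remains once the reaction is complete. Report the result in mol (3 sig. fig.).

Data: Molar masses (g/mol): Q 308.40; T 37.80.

n(Q) = 2700 / 308.40 = 8.755 mol
n(T) = 152.9 / 37.80 = 4.045 mol
n/ν for Q = 8.755/4 = 2.189
n/ν for T = 4.045/2 = 2.023
Smallest n/ν is T → limiting reagent.
Q consumed = (4/2) × 4.045 = 8.090 mol
Q remaining = 8.755 − 8.090 = 0.6650 mol

0.665 mol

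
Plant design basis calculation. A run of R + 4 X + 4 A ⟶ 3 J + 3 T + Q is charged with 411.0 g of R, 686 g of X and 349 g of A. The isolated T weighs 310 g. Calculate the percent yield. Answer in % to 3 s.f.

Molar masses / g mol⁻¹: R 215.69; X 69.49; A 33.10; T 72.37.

n(R) = 411.0 / 215.69 = 1.906 mol
n(X) = 686.0 / 69.49 = 9.872 mol
n(A) = 349.0 / 33.10 = 10.54 mol
n/ν for R = 1.906/1 = 1.906
n/ν for X = 9.872/4 = 2.468
n/ν for A = 10.54/4 = 2.635
Smallest n/ν is R → limiting reagent.
theoretical n(T) = (3/1) × 1.906 = 5.718 mol → 413.8 g
% yield = 310 / 413.8 × 100 = 74.92 %

74.9 %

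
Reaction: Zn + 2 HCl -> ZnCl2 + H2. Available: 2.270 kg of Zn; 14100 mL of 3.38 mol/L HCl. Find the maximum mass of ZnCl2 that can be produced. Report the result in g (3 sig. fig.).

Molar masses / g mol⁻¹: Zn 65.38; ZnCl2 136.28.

3250 g

n(Zn) = 2.270×1000 / 65.38 = 34.72 mol
n(HCl) = 3.38 × 14100/1000 = 47.66 mol
n/ν for Zn = 34.72/1 = 34.72
n/ν for HCl = 47.66/2 = 23.83
Smallest n/ν is HCl → limiting reagent.
n(ZnCl2) = (1/2) × 47.66 = 23.83 mol
mass = 23.83 × 136.28 = 3248 g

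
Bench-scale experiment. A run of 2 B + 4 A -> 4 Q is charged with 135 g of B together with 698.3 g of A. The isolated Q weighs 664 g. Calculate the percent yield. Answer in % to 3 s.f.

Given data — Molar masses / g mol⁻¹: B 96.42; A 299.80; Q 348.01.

81.9 %

n(B) = 135.0 / 96.42 = 1.400 mol
n(A) = 698.3 / 299.80 = 2.329 mol
n/ν → B: 0.7000, A: 0.5823; A is limiting.
theoretical n(Q) = (4/4) × 2.329 = 2.329 mol → 810.5 g
% yield = 664 / 810.5 × 100 = 81.92 %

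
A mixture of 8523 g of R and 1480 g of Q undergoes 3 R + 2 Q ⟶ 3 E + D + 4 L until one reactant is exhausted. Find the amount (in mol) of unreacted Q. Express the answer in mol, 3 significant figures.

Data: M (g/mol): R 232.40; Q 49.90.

5.21 mol

n(R) = 8523 / 232.40 = 36.67 mol
n(Q) = 1480 / 49.90 = 29.66 mol
n/ν for R = 36.67/3 = 12.22
n/ν for Q = 29.66/2 = 14.83
Smallest n/ν is R → limiting reagent.
Q consumed = (2/3) × 36.67 = 24.45 mol
Q remaining = 29.66 − 24.45 = 5.210 mol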